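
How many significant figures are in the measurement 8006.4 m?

8006.4: zeros between nonzero digits are significant.

5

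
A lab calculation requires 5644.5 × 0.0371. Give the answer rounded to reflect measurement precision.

209

5644.5 × 0.0371 = 209.41095
Multiplication/division keeps the fewest significant figures: 5644.5 → 5 s.f., 0.0371 → 3 s.f.; limit is 3.
Rounded to 3 significant figures: 209.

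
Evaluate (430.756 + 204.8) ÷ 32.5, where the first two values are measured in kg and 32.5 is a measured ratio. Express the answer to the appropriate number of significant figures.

430.756 kg + 204.8 kg = 635.556 kg; the sum is limited to 1 decimal place (4 s.f.).
Carrying full precision, 635.556 ÷ 32.5 = 19.5555692308… kg; 32.5 has 3 s.f., so the result keeps min(4, 3) = 3 s.f.
Rounded to 3 significant figures: 19.6 kg.

19.6 kg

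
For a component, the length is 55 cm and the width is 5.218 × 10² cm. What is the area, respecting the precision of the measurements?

area = 55 cm × 5.218 × 10² cm = 28699 cm².
55 has 2 significant figures; 5.218 × 10² has 4.
Division/multiplication keeps the fewest: 2 significant figures.
Rounded: 2.9 × 10⁴ cm².

2.9 × 10⁴ cm²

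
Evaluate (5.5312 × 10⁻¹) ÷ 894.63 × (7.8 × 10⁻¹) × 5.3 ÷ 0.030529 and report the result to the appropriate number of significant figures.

(5.5312 × 10⁻¹) ÷ 894.63 × (7.8 × 10⁻¹) × 5.3 ÷ 0.030529 = 0.0837208826075…
Multiplication/division keeps the fewest significant figures: 5.5312 × 10⁻¹ → 5 s.f., 894.63 → 5 s.f., 7.8 × 10⁻¹ → 2 s.f., 5.3 → 2 s.f., 0.030529 → 5 s.f.; limit is 2.
Rounded to 2 significant figures: 0.084.

0.084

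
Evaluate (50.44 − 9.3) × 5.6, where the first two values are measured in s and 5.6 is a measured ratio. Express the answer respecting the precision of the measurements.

50.44 s − 9.3 s = 41.14 s; the difference is limited to 1 decimal place (3 s.f.).
Carrying full precision, 41.14 × 5.6 = 230.384 s; 5.6 has 2 s.f., so the result keeps min(3, 2) = 2 s.f.
Rounded to 2 significant figures: 2.3 × 10² s.

2.3 × 10² s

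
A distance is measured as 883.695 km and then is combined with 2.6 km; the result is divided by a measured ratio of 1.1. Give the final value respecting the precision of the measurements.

883.695 km + 2.6 km = 886.295 km; the sum is limited to 1 decimal place (4 s.f.).
Carrying full precision, 886.295 ÷ 1.1 = 805.722727273… km; 1.1 has 2 s.f., so the result keeps min(4, 2) = 2 s.f.
Rounded to 2 significant figures: 8.1 × 10² km.

8.1 × 10² km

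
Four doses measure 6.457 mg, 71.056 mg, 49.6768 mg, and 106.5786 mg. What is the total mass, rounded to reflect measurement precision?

233.768 mg

6.457 mg + 71.056 mg + 49.6768 mg + 106.5786 mg = 233.7684 mg.
Addition/subtraction keeps the fewest decimal places: 6.457 → 3 decimal places, 71.056 → 3 decimal places, 49.6768 → 4 decimal places, 106.5786 → 4 decimal places; limit is 3.
Rounded to 3 decimal places: 233.768 mg.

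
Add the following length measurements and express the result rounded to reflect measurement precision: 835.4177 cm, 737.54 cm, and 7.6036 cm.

835.4177 cm + 737.54 cm + 7.6036 cm = 1580.5613 cm.
Addition/subtraction keeps the fewest decimal places: 835.4177 → 4 decimal places, 737.54 → 2 decimal places, 7.6036 → 4 decimal places; limit is 2.
Rounded to 2 decimal places: 1.58056 × 10³ cm.

1.58056 × 10³ cm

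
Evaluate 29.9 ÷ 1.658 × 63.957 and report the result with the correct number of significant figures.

29.9 ÷ 1.658 × 63.957 = 1153.38618818…
Multiplication/division keeps the fewest significant figures: 29.9 → 3 s.f., 1.658 → 4 s.f., 63.957 → 5 s.f.; limit is 3.
Rounded to 3 significant figures: 1.15 × 10^3.

1.15 × 10^3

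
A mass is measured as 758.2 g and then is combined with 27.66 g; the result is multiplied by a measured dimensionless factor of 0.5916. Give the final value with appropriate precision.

464.9 g

758.2 g + 27.66 g = 785.86 g; the sum is limited to 1 decimal place (4 s.f.).
Carrying full precision, 785.86 × 0.5916 = 464.914776 g; 0.5916 has 4 s.f., so the result keeps min(4, 4) = 4 s.f.
Rounded to 4 significant figures: 464.9 g.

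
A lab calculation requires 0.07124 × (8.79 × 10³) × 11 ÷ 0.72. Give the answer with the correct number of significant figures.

0.07124 × (8.79 × 10³) × 11 ÷ 0.72 = 9566.93833333…
Multiplication/division keeps the fewest significant figures: 0.07124 → 4 s.f., 8.79 × 10³ → 3 s.f., 11 → 2 s.f., 0.72 → 2 s.f.; limit is 2.
Rounded to 2 significant figures: 9.6 × 10³.

9.6 × 10³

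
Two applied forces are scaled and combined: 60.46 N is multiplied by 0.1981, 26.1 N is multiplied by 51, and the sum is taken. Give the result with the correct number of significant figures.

60.46 × 0.1981 = 11.977126 → 11.98 N (4 s.f., last digit at the 10^-2 place).
26.1 × 51 = 1331.1 → 1.3 × 10^3 N (2 s.f., last digit at the 10^2 place).
Sum: 1343.077126 N; keep the coarser place, 10^2.
Result: 1.3 × 10^3 N.

1.3 × 10^3 N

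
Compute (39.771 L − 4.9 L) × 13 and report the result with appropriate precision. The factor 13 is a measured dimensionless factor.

39.771 L − 4.9 L = 34.871 L; the difference is limited to 1 decimal place (3 s.f.).
Carrying full precision, 34.871 × 13 = 453.323 L; 13 has 2 s.f., so the result keeps min(3, 2) = 2 s.f.
Rounded to 2 significant figures: 4.5 × 10² L.

4.5 × 10² L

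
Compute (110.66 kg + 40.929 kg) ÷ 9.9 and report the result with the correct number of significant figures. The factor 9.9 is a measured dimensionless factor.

15 kg

110.66 kg + 40.929 kg = 151.589 kg; the sum is limited to 2 decimal places (5 s.f.).
Carrying full precision, 151.589 ÷ 9.9 = 15.312020202… kg; 9.9 has 2 s.f., so the result keeps min(5, 2) = 2 s.f.
Rounded to 2 significant figures: 15 kg.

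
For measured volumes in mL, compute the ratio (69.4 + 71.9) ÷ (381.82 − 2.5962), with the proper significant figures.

69.4 + 71.9 = 141.3, limited to 1 d.p. → 4 s.f.; 381.82 − 2.5962 = 379.2238, limited to 2 d.p. → 5 s.f.
Carrying full precision, 141.3 ÷ 379.2238 = 0.372603196318…; keep min(4, 5) = 4 s.f.
Rounded to 4 significant figures: 0.3726.

0.3726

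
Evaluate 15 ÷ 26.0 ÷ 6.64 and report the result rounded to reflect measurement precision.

15 ÷ 26.0 ÷ 6.64 = 0.0868860055607…
Multiplication/division keeps the fewest significant figures: 15 → 2 s.f., 26.0 → 3 s.f., 6.64 → 3 s.f.; limit is 2.
Rounded to 2 significant figures: 0.087.

0.087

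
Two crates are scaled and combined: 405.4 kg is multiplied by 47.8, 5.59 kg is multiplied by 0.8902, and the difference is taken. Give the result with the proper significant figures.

1.94 × 10⁴ kg

405.4 × 47.8 = 19378.12 → 1.94 × 10⁴ kg (3 s.f., last digit at the 10^2 place).
5.59 × 0.8902 = 4.976218 → 4.98 kg (3 s.f., last digit at the 10^-2 place).
Difference: 19373.143782 kg; keep the coarser place, 10^2.
Result: 1.94 × 10⁴ kg.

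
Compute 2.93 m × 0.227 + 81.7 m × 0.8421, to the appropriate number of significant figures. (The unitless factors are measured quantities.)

69.5 m

2.93 × 0.227 = 0.66511 → 0.665 m (3 s.f., last digit at the 10^-3 place).
81.7 × 0.8421 = 68.79957 → 68.8 m (3 s.f., last digit at the 10^-1 place).
Sum: 69.46468 m; keep the coarser place, 10^-1.
Result: 69.5 m.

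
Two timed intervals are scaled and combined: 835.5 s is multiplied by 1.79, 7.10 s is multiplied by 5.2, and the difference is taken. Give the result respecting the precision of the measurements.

835.5 × 1.79 = 1495.545 → 1.50 × 10^3 s (3 s.f., last digit at the 10^1 place).
7.10 × 5.2 = 36.92 → 37 s (2 s.f., last digit at the 10^0 place).
Difference: 1458.625 s; keep the coarser place, 10^1.
Result: 1.46 × 10^3 s.

1.46 × 10^3 s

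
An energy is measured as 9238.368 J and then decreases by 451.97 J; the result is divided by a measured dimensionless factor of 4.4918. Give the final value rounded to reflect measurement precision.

1956.1 J

9238.368 J − 451.97 J = 8786.398 J; the difference is limited to 2 decimal places (6 s.f.).
Carrying full precision, 8786.398 ÷ 4.4918 = 1956.09733292… J; 4.4918 has 5 s.f., so the result keeps min(6, 5) = 5 s.f.
Rounded to 5 significant figures: 1956.1 J.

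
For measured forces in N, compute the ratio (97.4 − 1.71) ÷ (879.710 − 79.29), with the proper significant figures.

97.4 − 1.71 = 95.69, limited to 1 d.p. → 3 s.f.; 879.710 − 79.29 = 800.420, limited to 2 d.p. → 5 s.f.
Carrying full precision, 95.69 ÷ 800.420 = 0.119549736388…; keep min(3, 5) = 3 s.f.
Rounded to 3 significant figures: 0.120.

0.120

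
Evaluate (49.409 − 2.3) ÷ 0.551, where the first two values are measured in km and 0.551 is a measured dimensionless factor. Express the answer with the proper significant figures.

85.5 km

49.409 km − 2.3 km = 47.109 km; the difference is limited to 1 decimal place (3 s.f.).
Carrying full precision, 47.109 ÷ 0.551 = 85.497277677… km; 0.551 has 3 s.f., so the result keeps min(3, 3) = 3 s.f.
Rounded to 3 significant figures: 85.5 km.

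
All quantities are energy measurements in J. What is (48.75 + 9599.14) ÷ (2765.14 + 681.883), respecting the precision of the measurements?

2.79891

48.75 + 9599.14 = 9647.89, limited to 2 d.p. → 6 s.f.; 2765.14 + 681.883 = 3447.023, limited to 2 d.p. → 6 s.f.
Carrying full precision, 9647.89 ÷ 3447.023 = 2.79890502616…; keep min(6, 6) = 6 s.f.
Rounded to 6 significant figures: 2.79891.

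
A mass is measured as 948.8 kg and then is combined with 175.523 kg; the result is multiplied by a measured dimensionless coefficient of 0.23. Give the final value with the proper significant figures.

948.8 kg + 175.523 kg = 1124.323 kg; the sum is limited to 1 decimal place (5 s.f.).
Carrying full precision, 1124.323 × 0.23 = 258.59429 kg; 0.23 has 2 s.f., so the result keeps min(5, 2) = 2 s.f.
Rounded to 2 significant figures: 2.6 × 10^2 kg.

2.6 × 10^2 kg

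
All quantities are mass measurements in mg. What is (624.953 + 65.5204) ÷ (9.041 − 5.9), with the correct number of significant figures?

624.953 + 65.5204 = 690.4734, limited to 3 d.p. → 6 s.f.; 9.041 − 5.9 = 3.141, limited to 1 d.p. → 2 s.f.
Carrying full precision, 690.4734 ÷ 3.141 = 219.825978988…; keep min(6, 2) = 2 s.f.
Rounded to 2 significant figures: 2.2 × 10^2.

2.2 × 10^2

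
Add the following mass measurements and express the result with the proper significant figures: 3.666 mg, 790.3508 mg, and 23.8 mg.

817.8 mg

3.666 mg + 790.3508 mg + 23.8 mg = 817.8168 mg.
Addition/subtraction keeps the fewest decimal places: 3.666 → 3 decimal places, 790.3508 → 4 decimal places, 23.8 → 1 decimal place; limit is 1.
Rounded to 1 decimal place: 817.8 mg.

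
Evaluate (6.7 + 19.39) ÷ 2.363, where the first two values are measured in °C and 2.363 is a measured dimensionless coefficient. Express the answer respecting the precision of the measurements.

11.0 °C

6.7 °C + 19.39 °C = 26.09 °C; the sum is limited to 1 decimal place (3 s.f.).
Carrying full precision, 26.09 ÷ 2.363 = 11.0410495133… °C; 2.363 has 4 s.f., so the result keeps min(3, 4) = 3 s.f.
Rounded to 3 significant figures: 11.0 °C.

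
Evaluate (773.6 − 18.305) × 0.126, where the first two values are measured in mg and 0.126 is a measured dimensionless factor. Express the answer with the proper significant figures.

95.2 mg

773.6 mg − 18.305 mg = 755.295 mg; the difference is limited to 1 decimal place (4 s.f.).
Carrying full precision, 755.295 × 0.126 = 95.16717 mg; 0.126 has 3 s.f., so the result keeps min(4, 3) = 3 s.f.
Rounded to 3 significant figures: 95.2 mg.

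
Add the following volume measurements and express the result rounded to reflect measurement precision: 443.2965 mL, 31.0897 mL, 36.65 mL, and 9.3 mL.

443.2965 mL + 31.0897 mL + 36.65 mL + 9.3 mL = 520.3362 mL.
Addition/subtraction keeps the fewest decimal places: 443.2965 → 4 decimal places, 31.0897 → 4 decimal places, 36.65 → 2 decimal places, 9.3 → 1 decimal place; limit is 1.
Rounded to 1 decimal place: 520.3 mL.

520.3 mL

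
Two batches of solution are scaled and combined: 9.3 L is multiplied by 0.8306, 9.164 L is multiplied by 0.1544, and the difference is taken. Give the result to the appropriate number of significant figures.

6.3 L

9.3 × 0.8306 = 7.72458 → 7.7 L (2 s.f., last digit at the 10^-1 place).
9.164 × 0.1544 = 1.4149216 → 1.415 L (4 s.f., last digit at the 10^-3 place).
Difference: 6.3096584 L; keep the coarser place, 10^-1.
Result: 6.3 L.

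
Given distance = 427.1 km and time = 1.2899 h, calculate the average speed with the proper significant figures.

331.1 km/h

average speed = 427.1 km ÷ 1.2899 h = 331.110938832… km/h.
427.1 has 4 significant figures; 1.2899 has 5.
Division/multiplication keeps the fewest: 4 significant figures.
Rounded: 331.1 km/h.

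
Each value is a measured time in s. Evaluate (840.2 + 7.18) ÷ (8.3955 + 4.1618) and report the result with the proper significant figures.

840.2 + 7.18 = 847.38, limited to 1 d.p. → 4 s.f.; 8.3955 + 4.1618 = 12.5573, limited to 4 d.p. → 6 s.f.
Carrying full precision, 847.38 ÷ 12.5573 = 67.4810667898…; keep min(4, 6) = 4 s.f.
Rounded to 4 significant figures: 67.48.

67.48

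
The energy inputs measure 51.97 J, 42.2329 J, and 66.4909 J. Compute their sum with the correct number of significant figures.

160.69 J

51.97 J + 42.2329 J + 66.4909 J = 160.6938 J.
Addition/subtraction keeps the fewest decimal places: 51.97 → 2 decimal places, 42.2329 → 4 decimal places, 66.4909 → 4 decimal places; limit is 2.
Rounded to 2 decimal places: 160.69 J.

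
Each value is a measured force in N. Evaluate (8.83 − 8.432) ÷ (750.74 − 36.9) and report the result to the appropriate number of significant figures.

8.83 − 8.432 = 0.398, limited to 2 d.p. → 2 s.f.; 750.74 − 36.9 = 713.84, limited to 1 d.p. → 4 s.f.
Carrying full precision, 0.398 ÷ 713.84 = 0.000557547909896…; keep min(2, 4) = 2 s.f.
Rounded to 2 significant figures: 5.6 × 10^-4.

5.6 × 10^-4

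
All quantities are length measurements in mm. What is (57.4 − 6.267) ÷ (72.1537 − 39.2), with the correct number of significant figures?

57.4 − 6.267 = 51.133, limited to 1 d.p. → 3 s.f.; 72.1537 − 39.2 = 32.9537, limited to 1 d.p. → 3 s.f.
Carrying full precision, 51.133 ÷ 32.9537 = 1.55166187712…; keep min(3, 3) = 3 s.f.
Rounded to 3 significant figures: 1.55.

1.55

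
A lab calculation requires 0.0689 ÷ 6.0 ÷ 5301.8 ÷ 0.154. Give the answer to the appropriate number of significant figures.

1.4 × 10⁻⁵

0.0689 ÷ 6.0 ÷ 5301.8 ÷ 0.154 = 0.0000140644874509…
Multiplication/division keeps the fewest significant figures: 0.0689 → 3 s.f., 6.0 → 2 s.f., 5301.8 → 5 s.f., 0.154 → 3 s.f.; limit is 2.
Rounded to 2 significant figures: 1.4 × 10⁻⁵.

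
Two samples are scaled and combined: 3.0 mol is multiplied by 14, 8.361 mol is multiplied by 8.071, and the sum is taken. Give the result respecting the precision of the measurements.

109 mol

3.0 × 14 = 42 → 42 mol (2 s.f., last digit at the 10^0 place).
8.361 × 8.071 = 67.481631 → 67.48 mol (4 s.f., last digit at the 10^-2 place).
Sum: 109.481631 mol; keep the coarser place, 10^0.
Result: 109 mol.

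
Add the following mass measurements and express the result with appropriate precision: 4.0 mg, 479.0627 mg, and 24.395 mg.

4.0 mg + 479.0627 mg + 24.395 mg = 507.4577 mg.
Addition/subtraction keeps the fewest decimal places: 4.0 → 1 decimal place, 479.0627 → 4 decimal places, 24.395 → 3 decimal places; limit is 1.
Rounded to 1 decimal place: 507.5 mg.

507.5 mg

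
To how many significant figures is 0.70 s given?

0.70: leading zeros are not significant; trailing zeros after a decimal point are significant.

2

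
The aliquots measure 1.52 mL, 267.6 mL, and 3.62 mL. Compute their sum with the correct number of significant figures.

272.7 mL

1.52 mL + 267.6 mL + 3.62 mL = 272.74 mL.
Addition/subtraction keeps the fewest decimal places: 1.52 → 2 decimal places, 267.6 → 1 decimal place, 3.62 → 2 decimal places; limit is 1.
Rounded to 1 decimal place: 272.7 mL.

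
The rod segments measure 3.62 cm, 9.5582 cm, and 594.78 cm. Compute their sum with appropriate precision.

3.62 cm + 9.5582 cm + 594.78 cm = 607.9582 cm.
Addition/subtraction keeps the fewest decimal places: 3.62 → 2 decimal places, 9.5582 → 4 decimal places, 594.78 → 2 decimal places; limit is 2.
Rounded to 2 decimal places: 607.96 cm.

607.96 cm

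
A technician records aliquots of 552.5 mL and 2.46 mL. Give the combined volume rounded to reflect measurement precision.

552.5 mL + 2.46 mL = 554.96 mL.
Addition/subtraction keeps the fewest decimal places: 552.5 → 1 decimal place, 2.46 → 2 decimal places; limit is 1.
Rounded to 1 decimal place: 555.0 mL.

555.0 mL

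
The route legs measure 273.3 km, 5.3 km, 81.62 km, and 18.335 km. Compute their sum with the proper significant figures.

378.6 km

273.3 km + 5.3 km + 81.62 km + 18.335 km = 378.555 km.
Addition/subtraction keeps the fewest decimal places: 273.3 → 1 decimal place, 5.3 → 1 decimal place, 81.62 → 2 decimal places, 18.335 → 3 decimal places; limit is 1.
Rounded to 1 decimal place: 378.6 km.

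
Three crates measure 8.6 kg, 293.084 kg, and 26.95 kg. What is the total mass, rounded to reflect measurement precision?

8.6 kg + 293.084 kg + 26.95 kg = 328.634 kg.
Addition/subtraction keeps the fewest decimal places: 8.6 → 1 decimal place, 293.084 → 3 decimal places, 26.95 → 2 decimal places; limit is 1.
Rounded to 1 decimal place: 328.6 kg.

328.6 kg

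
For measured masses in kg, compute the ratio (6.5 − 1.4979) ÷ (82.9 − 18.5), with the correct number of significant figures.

6.5 − 1.4979 = 5.0021, limited to 1 d.p. → 2 s.f.; 82.9 − 18.5 = 64.4, limited to 1 d.p. → 3 s.f.
Carrying full precision, 5.0021 ÷ 64.4 = 0.0776723602484…; keep min(2, 3) = 2 s.f.
Rounded to 2 significant figures: 0.078.

0.078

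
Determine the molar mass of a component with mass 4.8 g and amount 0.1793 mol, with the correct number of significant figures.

molar mass = 4.8 g ÷ 0.1793 mol = 26.770775237… g/mol.
4.8 has 2 significant figures; 0.1793 has 4.
Division/multiplication keeps the fewest: 2 significant figures.
Rounded: 27 g/mol.

27 g/mol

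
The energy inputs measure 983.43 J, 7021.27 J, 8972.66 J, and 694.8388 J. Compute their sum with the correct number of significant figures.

983.43 J + 7021.27 J + 8972.66 J + 694.8388 J = 17672.1988 J.
Addition/subtraction keeps the fewest decimal places: 983.43 → 2 decimal places, 7021.27 → 2 decimal places, 8972.66 → 2 decimal places, 694.8388 → 4 decimal places; limit is 2.
Rounded to 2 decimal places: 17672.20 J.

17672.20 J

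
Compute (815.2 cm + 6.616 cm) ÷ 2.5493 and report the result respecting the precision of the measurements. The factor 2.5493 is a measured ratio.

815.2 cm + 6.616 cm = 821.816 cm; the sum is limited to 1 decimal place (4 s.f.).
Carrying full precision, 821.816 ÷ 2.5493 = 322.369277841… cm; 2.5493 has 5 s.f., so the result keeps min(4, 5) = 4 s.f.
Rounded to 4 significant figures: 3.224 × 10² cm.

3.224 × 10² cm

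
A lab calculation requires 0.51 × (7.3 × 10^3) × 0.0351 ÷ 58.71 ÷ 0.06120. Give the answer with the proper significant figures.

36

0.51 × (7.3 × 10^3) × 0.0351 ÷ 58.71 ÷ 0.06120 = 36.369443025…
Multiplication/division keeps the fewest significant figures: 0.51 → 2 s.f., 7.3 × 10^3 → 2 s.f., 0.0351 → 3 s.f., 58.71 → 4 s.f., 0.06120 → 4 s.f.; limit is 2.
Rounded to 2 significant figures: 36.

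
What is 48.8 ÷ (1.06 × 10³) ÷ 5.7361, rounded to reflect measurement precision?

0.00803

48.8 ÷ (1.06 × 10³) ÷ 5.7361 = 0.00802596465352…
Multiplication/division keeps the fewest significant figures: 48.8 → 3 s.f., 1.06 × 10³ → 3 s.f., 5.7361 → 5 s.f.; limit is 3.
Rounded to 3 significant figures: 0.00803.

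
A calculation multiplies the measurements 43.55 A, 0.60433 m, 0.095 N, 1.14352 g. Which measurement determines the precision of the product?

0.095 N

43.55 A → 4 s.f.; 0.60433 m → 5 s.f.; 0.095 N → 2 s.f.; 1.14352 g → 6 s.f.
The fewest is 2 significant figures, from 0.095 N.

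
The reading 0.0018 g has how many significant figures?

0.0018: leading zeros are not significant.

2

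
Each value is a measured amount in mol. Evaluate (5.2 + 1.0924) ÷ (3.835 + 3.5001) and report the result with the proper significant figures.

5.2 + 1.0924 = 6.2924, limited to 1 d.p. → 2 s.f.; 3.835 + 3.5001 = 7.3351, limited to 3 d.p. → 4 s.f.
Carrying full precision, 6.2924 ÷ 7.3351 = 0.857847882101…; keep min(2, 4) = 2 s.f.
Rounded to 2 significant figures: 0.86.

0.86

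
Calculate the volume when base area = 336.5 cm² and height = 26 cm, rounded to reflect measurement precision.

volume = 336.5 cm² × 26 cm = 8749 cm³.
336.5 has 4 significant figures; 26 has 2.
Division/multiplication keeps the fewest: 2 significant figures.
Rounded: 8.7 × 10³ cm³.

8.7 × 10³ cm³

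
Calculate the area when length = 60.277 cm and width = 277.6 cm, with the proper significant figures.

1.673 × 10^4 cm²

area = 60.277 cm × 277.6 cm = 16732.8952 cm².
60.277 has 5 significant figures; 277.6 has 4.
Division/multiplication keeps the fewest: 4 significant figures.
Rounded: 1.673 × 10^4 cm².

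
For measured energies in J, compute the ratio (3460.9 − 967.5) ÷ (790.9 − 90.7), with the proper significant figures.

3.561

3460.9 − 967.5 = 2493.4, limited to 1 d.p. → 5 s.f.; 790.9 − 90.7 = 700.2, limited to 1 d.p. → 4 s.f.
Carrying full precision, 2493.4 ÷ 700.2 = 3.56098257641…; keep min(5, 4) = 4 s.f.
Rounded to 4 significant figures: 3.561.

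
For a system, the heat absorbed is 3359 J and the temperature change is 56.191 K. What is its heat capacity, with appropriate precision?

59.78 J/K

heat capacity = 3359 J ÷ 56.191 K = 59.7782563044… J/K.
3359 has 4 significant figures; 56.191 has 5.
Division/multiplication keeps the fewest: 4 significant figures.
Rounded: 59.78 J/K.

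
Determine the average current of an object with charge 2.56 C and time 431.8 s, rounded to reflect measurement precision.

0.00593 A

average current = 2.56 C ÷ 431.8 s = 0.00592867068087… A.
2.56 has 3 significant figures; 431.8 has 4.
Division/multiplication keeps the fewest: 3 significant figures.
Rounded: 0.00593 A.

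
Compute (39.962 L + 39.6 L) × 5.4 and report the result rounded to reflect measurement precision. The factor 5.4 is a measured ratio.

39.962 L + 39.6 L = 79.562 L; the sum is limited to 1 decimal place (3 s.f.).
Carrying full precision, 79.562 × 5.4 = 429.6348 L; 5.4 has 2 s.f., so the result keeps min(3, 2) = 2 s.f.
Rounded to 2 significant figures: 4.3 × 10^2 L.

4.3 × 10^2 L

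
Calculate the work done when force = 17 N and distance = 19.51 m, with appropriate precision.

3.3 × 10² J

work done = 17 N × 19.51 m = 331.67 J.
17 has 2 significant figures; 19.51 has 4.
Division/multiplication keeps the fewest: 2 significant figures.
Rounded: 3.3 × 10² J.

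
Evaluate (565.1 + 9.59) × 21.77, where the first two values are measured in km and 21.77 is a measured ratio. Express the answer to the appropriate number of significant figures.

1.251 × 10^4 km

565.1 km + 9.59 km = 574.69 km; the sum is limited to 1 decimal place (4 s.f.).
Carrying full precision, 574.69 × 21.77 = 12511.0013 km; 21.77 has 4 s.f., so the result keeps min(4, 4) = 4 s.f.
Rounded to 4 significant figures: 1.251 × 10^4 km.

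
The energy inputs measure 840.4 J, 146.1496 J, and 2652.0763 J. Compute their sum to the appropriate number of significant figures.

3638.6 J

840.4 J + 146.1496 J + 2652.0763 J = 3638.6259 J.
Addition/subtraction keeps the fewest decimal places: 840.4 → 1 decimal place, 146.1496 → 4 decimal places, 2652.0763 → 4 decimal places; limit is 1.
Rounded to 1 decimal place: 3638.6 J.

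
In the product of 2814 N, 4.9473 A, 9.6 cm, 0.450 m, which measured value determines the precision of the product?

9.6 cm

2814 N → 4 s.f.; 4.9473 A → 5 s.f.; 9.6 cm → 2 s.f.; 0.450 m → 3 s.f.
The fewest is 2 significant figures, from 9.6 cm.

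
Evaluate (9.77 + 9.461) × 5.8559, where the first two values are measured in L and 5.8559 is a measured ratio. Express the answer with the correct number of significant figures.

9.77 L + 9.461 L = 19.231 L; the sum is limited to 2 decimal places (4 s.f.).
Carrying full precision, 19.231 × 5.8559 = 112.6148129 L; 5.8559 has 5 s.f., so the result keeps min(4, 5) = 4 s.f.
Rounded to 4 significant figures: 112.6 L.

112.6 L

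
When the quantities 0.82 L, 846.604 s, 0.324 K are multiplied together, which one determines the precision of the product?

0.82 L

0.82 L → 2 s.f.; 846.604 s → 6 s.f.; 0.324 K → 3 s.f.
The fewest is 2 significant figures, from 0.82 L.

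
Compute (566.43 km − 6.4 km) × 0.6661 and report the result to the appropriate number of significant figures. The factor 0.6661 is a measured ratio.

566.43 km − 6.4 km = 560.03 km; the difference is limited to 1 decimal place (4 s.f.).
Carrying full precision, 560.03 × 0.6661 = 373.035983 km; 0.6661 has 4 s.f., so the result keeps min(4, 4) = 4 s.f.
Rounded to 4 significant figures: 373.0 km.

373.0 km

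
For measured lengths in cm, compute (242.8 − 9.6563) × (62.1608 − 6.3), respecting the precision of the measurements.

242.8 − 9.6563 = 233.1437, limited to 1 d.p. → 4 s.f.; 62.1608 − 6.3 = 55.8608, limited to 1 d.p. → 3 s.f.
Carrying full precision, 233.1437 × 55.8608 = 13023.593597…; keep min(4, 3) = 3 s.f.
Rounded to 3 significant figures: 1.30 × 10⁴ cm².

1.30 × 10⁴ cm²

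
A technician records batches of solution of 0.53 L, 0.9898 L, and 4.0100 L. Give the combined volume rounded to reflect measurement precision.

0.53 L + 0.9898 L + 4.0100 L = 5.5298 L.
Addition/subtraction keeps the fewest decimal places: 0.53 → 2 decimal places, 0.9898 → 4 decimal places, 4.0100 → 4 decimal places; limit is 2.
Rounded to 2 decimal places: 5.53 L.

5.53 L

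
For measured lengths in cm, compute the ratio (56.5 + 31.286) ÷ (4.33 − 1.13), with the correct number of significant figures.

56.5 + 31.286 = 87.786, limited to 1 d.p. → 3 s.f.; 4.33 − 1.13 = 3.20, limited to 2 d.p. → 3 s.f.
Carrying full precision, 87.786 ÷ 3.20 = 27.433125; keep min(3, 3) = 3 s.f.
Rounded to 3 significant figures: 27.4.

27.4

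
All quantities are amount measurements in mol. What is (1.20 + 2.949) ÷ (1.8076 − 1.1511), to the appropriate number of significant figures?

1.20 + 2.949 = 4.149, limited to 2 d.p. → 3 s.f.; 1.8076 − 1.1511 = 0.6565, limited to 4 d.p. → 4 s.f.
Carrying full precision, 4.149 ÷ 0.6565 = 6.31987814166…; keep min(3, 4) = 3 s.f.
Rounded to 3 significant figures: 6.32.

6.32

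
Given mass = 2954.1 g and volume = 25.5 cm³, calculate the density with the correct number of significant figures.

116 g/cm³

density = 2954.1 g ÷ 25.5 cm³ = 115.847058824… g/cm³.
2954.1 has 5 significant figures; 25.5 has 3.
Division/multiplication keeps the fewest: 3 significant figures.
Rounded: 116 g/cm³.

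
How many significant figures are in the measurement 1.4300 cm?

1.4300: trailing zeros after a decimal point are significant.

5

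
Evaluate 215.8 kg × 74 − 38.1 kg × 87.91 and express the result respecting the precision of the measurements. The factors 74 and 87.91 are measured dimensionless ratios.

1.3 × 10⁴ kg

215.8 × 74 = 15969.2 → 1.6 × 10⁴ kg (2 s.f., last digit at the 10^3 place).
38.1 × 87.91 = 3349.371 → 3.35 × 10³ kg (3 s.f., last digit at the 10^1 place).
Difference: 12619.829 kg; keep the coarser place, 10^3.
Result: 1.3 × 10⁴ kg.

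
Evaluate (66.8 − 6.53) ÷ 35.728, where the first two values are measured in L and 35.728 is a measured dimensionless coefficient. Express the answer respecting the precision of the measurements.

1.69 L

66.8 L − 6.53 L = 60.27 L; the difference is limited to 1 decimal place (3 s.f.).
Carrying full precision, 60.27 ÷ 35.728 = 1.68691222571… L; 35.728 has 5 s.f., so the result keeps min(3, 5) = 3 s.f.
Rounded to 3 significant figures: 1.69 L.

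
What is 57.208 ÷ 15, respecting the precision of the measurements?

3.8

57.208 ÷ 15 = 3.81386666667…
Multiplication/division keeps the fewest significant figures: 57.208 → 5 s.f., 15 → 2 s.f.; limit is 2.
Rounded to 2 significant figures: 3.8.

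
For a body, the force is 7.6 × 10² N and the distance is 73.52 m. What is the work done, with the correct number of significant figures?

5.6 × 10⁴ J

work done = 7.6 × 10² N × 73.52 m = 55875.2 J.
7.6 × 10² has 2 significant figures; 73.52 has 4.
Division/multiplication keeps the fewest: 2 significant figures.
Rounded: 5.6 × 10⁴ J.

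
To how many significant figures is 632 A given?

632: every digit is nonzero and significant.

3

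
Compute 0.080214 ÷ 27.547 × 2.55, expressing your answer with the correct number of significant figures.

0.00743

0.080214 ÷ 27.547 × 2.55 = 0.0074253348822…
Multiplication/division keeps the fewest significant figures: 0.080214 → 5 s.f., 27.547 → 5 s.f., 2.55 → 3 s.f.; limit is 3.
Rounded to 3 significant figures: 0.00743.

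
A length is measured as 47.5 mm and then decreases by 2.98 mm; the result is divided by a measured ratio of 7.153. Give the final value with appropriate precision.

47.5 mm − 2.98 mm = 44.52 mm; the difference is limited to 1 decimal place (3 s.f.).
Carrying full precision, 44.52 ÷ 7.153 = 6.223961974… mm; 7.153 has 4 s.f., so the result keeps min(3, 4) = 3 s.f.
Rounded to 3 significant figures: 6.22 mm.

6.22 mm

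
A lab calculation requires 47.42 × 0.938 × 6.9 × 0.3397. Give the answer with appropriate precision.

47.42 × 0.938 × 6.9 × 0.3397 = 104.257912643…
Multiplication/division keeps the fewest significant figures: 47.42 → 4 s.f., 0.938 → 3 s.f., 6.9 → 2 s.f., 0.3397 → 4 s.f.; limit is 2.
Rounded to 2 significant figures: 1.0 × 10^2.

1.0 × 10^2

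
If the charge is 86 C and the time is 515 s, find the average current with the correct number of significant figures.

0.17 A

average current = 86 C ÷ 515 s = 0.166990291262… A.
86 has 2 significant figures; 515 has 3.
Division/multiplication keeps the fewest: 2 significant figures.
Rounded: 0.17 A.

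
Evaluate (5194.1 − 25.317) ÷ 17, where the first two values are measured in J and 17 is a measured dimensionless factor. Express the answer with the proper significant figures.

5194.1 J − 25.317 J = 5168.783 J; the difference is limited to 1 decimal place (5 s.f.).
Carrying full precision, 5168.783 ÷ 17 = 304.046058824… J; 17 has 2 s.f., so the result keeps min(5, 2) = 2 s.f.
Rounded to 2 significant figures: 3.0 × 10^2 J.

3.0 × 10^2 J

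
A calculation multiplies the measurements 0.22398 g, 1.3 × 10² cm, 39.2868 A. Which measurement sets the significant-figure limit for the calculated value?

1.3 × 10² cm

0.22398 g → 5 s.f.; 1.3 × 10² cm → 2 s.f.; 39.2868 A → 6 s.f.
The fewest is 2 significant figures, from 1.3 × 10² cm.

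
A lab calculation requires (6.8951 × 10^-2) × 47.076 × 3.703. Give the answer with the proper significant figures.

(6.8951 × 10^-2) × 47.076 × 3.703 = 12.019705733…
Multiplication/division keeps the fewest significant figures: 6.8951 × 10^-2 → 5 s.f., 47.076 → 5 s.f., 3.703 → 4 s.f.; limit is 4.
Rounded to 4 significant figures: 12.02.

12.02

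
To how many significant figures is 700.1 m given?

4

700.1: zeros between nonzero digits are significant.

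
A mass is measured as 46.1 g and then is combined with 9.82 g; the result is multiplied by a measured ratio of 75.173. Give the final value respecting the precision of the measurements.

46.1 g + 9.82 g = 55.92 g; the sum is limited to 1 decimal place (3 s.f.).
Carrying full precision, 55.92 × 75.173 = 4203.67416 g; 75.173 has 5 s.f., so the result keeps min(3, 5) = 3 s.f.
Rounded to 3 significant figures: 4.20 × 10^3 g.

4.20 × 10^3 g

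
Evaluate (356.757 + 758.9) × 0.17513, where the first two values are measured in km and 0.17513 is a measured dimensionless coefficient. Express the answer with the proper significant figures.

195.39 km

356.757 km + 758.9 km = 1115.657 km; the sum is limited to 1 decimal place (5 s.f.).
Carrying full precision, 1115.657 × 0.17513 = 195.38501041 km; 0.17513 has 5 s.f., so the result keeps min(5, 5) = 5 s.f.
Rounded to 5 significant figures: 195.39 km.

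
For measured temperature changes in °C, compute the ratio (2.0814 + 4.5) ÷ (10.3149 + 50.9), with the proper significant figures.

0.11

2.0814 + 4.5 = 6.5814, limited to 1 d.p. → 2 s.f.; 10.3149 + 50.9 = 61.2149, limited to 1 d.p. → 3 s.f.
Carrying full precision, 6.5814 ÷ 61.2149 = 0.107513040126…; keep min(2, 3) = 2 s.f.
Rounded to 2 significant figures: 0.11.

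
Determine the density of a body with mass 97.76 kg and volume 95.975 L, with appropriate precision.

1.019 kg/L

density = 97.76 kg ÷ 95.975 L = 1.01859859338… kg/L.
97.76 has 4 significant figures; 95.975 has 5.
Division/multiplication keeps the fewest: 4 significant figures.
Rounded: 1.019 kg/L.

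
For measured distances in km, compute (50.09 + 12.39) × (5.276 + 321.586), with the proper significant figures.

2.042 × 10⁴ km²

50.09 + 12.39 = 62.48, limited to 2 d.p. → 4 s.f.; 5.276 + 321.586 = 326.862, limited to 3 d.p. → 6 s.f.
Carrying full precision, 62.48 × 326.862 = 20422.33776; keep min(4, 6) = 4 s.f.
Rounded to 4 significant figures: 2.042 × 10⁴ km².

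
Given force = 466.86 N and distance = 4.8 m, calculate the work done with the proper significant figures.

2.2 × 10^3 J

work done = 466.86 N × 4.8 m = 2240.928 J.
466.86 has 5 significant figures; 4.8 has 2.
Division/multiplication keeps the fewest: 2 significant figures.
Rounded: 2.2 × 10^3 J.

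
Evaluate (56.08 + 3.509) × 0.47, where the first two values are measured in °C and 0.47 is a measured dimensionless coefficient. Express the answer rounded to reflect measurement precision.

28 °C

56.08 °C + 3.509 °C = 59.589 °C; the sum is limited to 2 decimal places (4 s.f.).
Carrying full precision, 59.589 × 0.47 = 28.00683 °C; 0.47 has 2 s.f., so the result keeps min(4, 2) = 2 s.f.
Rounded to 2 significant figures: 28 °C.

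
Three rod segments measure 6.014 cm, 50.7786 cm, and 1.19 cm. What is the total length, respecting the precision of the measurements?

6.014 cm + 50.7786 cm + 1.19 cm = 57.9826 cm.
Addition/subtraction keeps the fewest decimal places: 6.014 → 3 decimal places, 50.7786 → 4 decimal places, 1.19 → 2 decimal places; limit is 2.
Rounded to 2 decimal places: 57.98 cm.

57.98 cm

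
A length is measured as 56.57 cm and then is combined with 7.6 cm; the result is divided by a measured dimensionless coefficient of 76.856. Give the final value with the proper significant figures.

56.57 cm + 7.6 cm = 64.17 cm; the sum is limited to 1 decimal place (3 s.f.).
Carrying full precision, 64.17 ÷ 76.856 = 0.834938065994… cm; 76.856 has 5 s.f., so the result keeps min(3, 5) = 3 s.f.
Rounded to 3 significant figures: 0.835 cm.

0.835 cm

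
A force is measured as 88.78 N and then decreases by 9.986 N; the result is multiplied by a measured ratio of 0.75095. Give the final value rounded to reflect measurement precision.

88.78 N − 9.986 N = 78.794 N; the difference is limited to 2 decimal places (4 s.f.).
Carrying full precision, 78.794 × 0.75095 = 59.1703543 N; 0.75095 has 5 s.f., so the result keeps min(4, 5) = 4 s.f.
Rounded to 4 significant figures: 59.17 N.

59.17 N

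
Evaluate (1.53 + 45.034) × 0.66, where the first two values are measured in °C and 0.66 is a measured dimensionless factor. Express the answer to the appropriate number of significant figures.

31 °C

1.53 °C + 45.034 °C = 46.564 °C; the sum is limited to 2 decimal places (4 s.f.).
Carrying full precision, 46.564 × 0.66 = 30.73224 °C; 0.66 has 2 s.f., so the result keeps min(4, 2) = 2 s.f.
Rounded to 2 significant figures: 31 °C.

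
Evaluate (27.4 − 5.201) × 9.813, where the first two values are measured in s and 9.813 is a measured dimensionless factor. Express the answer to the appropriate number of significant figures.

27.4 s − 5.201 s = 22.199 s; the difference is limited to 1 decimal place (3 s.f.).
Carrying full precision, 22.199 × 9.813 = 217.838787 s; 9.813 has 4 s.f., so the result keeps min(3, 4) = 3 s.f.
Rounded to 3 significant figures: 218 s.

218 s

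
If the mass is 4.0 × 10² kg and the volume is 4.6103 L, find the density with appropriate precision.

density = 4.0 × 10² kg ÷ 4.6103 L = 86.7622497451… kg/L.
4.0 × 10² has 2 significant figures; 4.6103 has 5.
Division/multiplication keeps the fewest: 2 significant figures.
Rounded: 87 kg/L.

87 kg/L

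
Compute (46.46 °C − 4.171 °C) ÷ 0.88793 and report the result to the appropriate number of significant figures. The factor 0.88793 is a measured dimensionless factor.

46.46 °C − 4.171 °C = 42.289 °C; the difference is limited to 2 decimal places (4 s.f.).
Carrying full precision, 42.289 ÷ 0.88793 = 47.6265020891… °C; 0.88793 has 5 s.f., so the result keeps min(4, 5) = 4 s.f.
Rounded to 4 significant figures: 47.63 °C.

47.63 °C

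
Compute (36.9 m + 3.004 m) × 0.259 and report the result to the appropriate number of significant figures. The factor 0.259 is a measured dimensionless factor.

36.9 m + 3.004 m = 39.904 m; the sum is limited to 1 decimal place (3 s.f.).
Carrying full precision, 39.904 × 0.259 = 10.335136 m; 0.259 has 3 s.f., so the result keeps min(3, 3) = 3 s.f.
Rounded to 3 significant figures: 10.3 m.

10.3 m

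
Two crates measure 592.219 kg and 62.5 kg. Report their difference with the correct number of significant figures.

529.7 kg

592.219 kg − 62.5 kg = 529.719 kg.
Addition/subtraction keeps the fewest decimal places: 592.219 → 3 decimal places, 62.5 → 1 decimal place; limit is 1.
Rounded to 1 decimal place: 529.7 kg.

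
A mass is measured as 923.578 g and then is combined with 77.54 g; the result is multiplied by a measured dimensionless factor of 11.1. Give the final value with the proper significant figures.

923.578 g + 77.54 g = 1001.118 g; the sum is limited to 2 decimal places (6 s.f.).
Carrying full precision, 1001.118 × 11.1 = 11112.4098 g; 11.1 has 3 s.f., so the result keeps min(6, 3) = 3 s.f.
Rounded to 3 significant figures: 1.11 × 10^4 g.

1.11 × 10^4 g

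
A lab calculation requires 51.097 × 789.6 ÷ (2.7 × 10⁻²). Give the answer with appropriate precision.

1.5 × 10⁶

51.097 × 789.6 ÷ (2.7 × 10⁻²) = 1494303.37778…
Multiplication/division keeps the fewest significant figures: 51.097 → 5 s.f., 789.6 → 4 s.f., 2.7 × 10⁻² → 2 s.f.; limit is 2.
Rounded to 2 significant figures: 1.5 × 10⁶.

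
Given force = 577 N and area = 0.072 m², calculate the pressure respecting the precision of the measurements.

pressure = 577 N ÷ 0.072 m² = 8013.88888889… Pa.
577 has 3 significant figures; 0.072 has 2.
Division/multiplication keeps the fewest: 2 significant figures.
Rounded: 8.0 × 10^3 Pa.

8.0 × 10^3 Pa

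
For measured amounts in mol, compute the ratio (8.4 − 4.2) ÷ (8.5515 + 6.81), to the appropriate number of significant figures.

8.4 − 4.2 = 4.2, limited to 1 d.p. → 2 s.f.; 8.5515 + 6.81 = 15.3615, limited to 2 d.p. → 4 s.f.
Carrying full precision, 4.2 ÷ 15.3615 = 0.273410799727…; keep min(2, 4) = 2 s.f.
Rounded to 2 significant figures: 2.7 × 10^-1.

2.7 × 10^-1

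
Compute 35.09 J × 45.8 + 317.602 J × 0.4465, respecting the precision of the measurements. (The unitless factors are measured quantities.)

35.09 × 45.8 = 1607.122 → 1.61 × 10^3 J (3 s.f., last digit at the 10^1 place).
317.602 × 0.4465 = 141.809293 → 141.8 J (4 s.f., last digit at the 10^-1 place).
Sum: 1748.931293 J; keep the coarser place, 10^1.
Result: 1.75 × 10^3 J.

1.75 × 10^3 J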